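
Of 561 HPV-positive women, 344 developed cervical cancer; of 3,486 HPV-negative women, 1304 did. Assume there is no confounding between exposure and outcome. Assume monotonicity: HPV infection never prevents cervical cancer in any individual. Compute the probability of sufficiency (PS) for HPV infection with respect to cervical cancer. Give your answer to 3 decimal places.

p₁ = P(outcome | exposed) = 344/561 = 0.61319
p₀ = P(outcome | unexposed) = 1304/3486 = 0.37407
Under exogeneity and monotonicity, PS = (p₁ − p₀) / (1 − p₀).
PS = (0.61319 − 0.37407) / (1 − 0.37407) = 0.23912 / 0.62593 ≈ 0.3820

PS ≈ 0.382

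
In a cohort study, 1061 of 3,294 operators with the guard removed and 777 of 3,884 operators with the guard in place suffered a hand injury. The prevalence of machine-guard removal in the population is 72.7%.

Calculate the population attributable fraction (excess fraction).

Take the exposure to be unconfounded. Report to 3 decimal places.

p₁ = P(outcome | exposed) = 1061/3294 = 0.3221
p₀ = P(outcome | unexposed) = 777/3884 = 0.20005
Overall risk P(Y=1) = π·p₁ + (1−π)·p₀ = 0.727×0.3221 + 0.273×0.20005 = 0.28878.
Under exogeneity, PAF = [P(Y=1) − p₀] / P(Y=1).
PAF = (0.28878 − 0.20005) / 0.28878 ≈ 0.3073

PAF ≈ 0.307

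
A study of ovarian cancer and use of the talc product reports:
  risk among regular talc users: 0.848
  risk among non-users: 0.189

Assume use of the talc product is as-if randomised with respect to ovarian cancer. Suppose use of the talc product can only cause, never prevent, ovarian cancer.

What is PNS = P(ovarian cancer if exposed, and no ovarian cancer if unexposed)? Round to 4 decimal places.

PNS ≈ 0.6590

Let p₁ = 0.848, p₀ = 0.189.
Under exogeneity and monotonicity, PNS = p₁ − p₀.
PNS = 0.848 − 0.189 = 0.659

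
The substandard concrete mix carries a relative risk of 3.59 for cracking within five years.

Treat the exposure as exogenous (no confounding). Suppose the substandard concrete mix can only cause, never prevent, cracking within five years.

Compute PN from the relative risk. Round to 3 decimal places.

Under exogeneity and monotonicity, PN = (RR − 1) / RR = 1 − 1/RR.
PN = (3.59 − 1) / 3.59 = 2.59 / 3.59 ≈ 0.7214

PN ≈ 0.721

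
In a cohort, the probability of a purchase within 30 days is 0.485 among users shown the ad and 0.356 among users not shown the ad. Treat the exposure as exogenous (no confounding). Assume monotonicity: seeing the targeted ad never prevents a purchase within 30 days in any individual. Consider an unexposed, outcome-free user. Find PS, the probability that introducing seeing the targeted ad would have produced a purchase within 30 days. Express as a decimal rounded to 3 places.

PS ≈ 0.200

Let p₁ = 0.485, p₀ = 0.356.
Under exogeneity and monotonicity, PS = (p₁ − p₀) / (1 − p₀).
PS = (0.485 − 0.356) / (1 − 0.356) = 0.129 / 0.644 ≈ 0.2003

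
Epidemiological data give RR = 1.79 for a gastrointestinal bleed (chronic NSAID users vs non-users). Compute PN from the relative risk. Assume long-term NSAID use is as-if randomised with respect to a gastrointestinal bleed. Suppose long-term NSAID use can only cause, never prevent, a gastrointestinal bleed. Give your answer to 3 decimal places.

Under exogeneity and monotonicity, PN = (RR − 1) / RR = 1 − 1/RR.
PN = (1.79 − 1) / 1.79 = 0.79 / 1.79 ≈ 0.4413

PN ≈ 0.441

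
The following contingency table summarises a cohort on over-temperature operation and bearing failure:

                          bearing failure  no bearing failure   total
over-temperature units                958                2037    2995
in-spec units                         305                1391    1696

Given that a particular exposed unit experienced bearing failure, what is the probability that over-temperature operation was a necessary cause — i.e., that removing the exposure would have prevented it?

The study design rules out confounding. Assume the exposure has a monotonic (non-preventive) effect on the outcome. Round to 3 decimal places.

PN ≈ 0.438

p₁ = P(outcome | exposed) = 958/2995 = 0.31987
p₀ = P(outcome | unexposed) = 305/1696 = 0.17983
Under exogeneity and monotonicity, PN = (p₁ − p₀)/p₁.
PN = (0.31987 − 0.17983) / 0.31987 ≈ 0.4378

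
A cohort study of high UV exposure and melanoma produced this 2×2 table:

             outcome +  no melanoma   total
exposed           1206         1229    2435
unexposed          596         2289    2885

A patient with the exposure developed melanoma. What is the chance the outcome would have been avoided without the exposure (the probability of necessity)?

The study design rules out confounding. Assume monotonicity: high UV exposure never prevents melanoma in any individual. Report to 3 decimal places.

PN ≈ 0.583

p₁ = P(outcome | exposed) = 1206/2435 = 0.49528
p₀ = P(outcome | unexposed) = 596/2885 = 0.20659
Under exogeneity and monotonicity, PN = (p₁ − p₀)/p₁.
PN = (0.49528 − 0.20659) / 0.49528 ≈ 0.5829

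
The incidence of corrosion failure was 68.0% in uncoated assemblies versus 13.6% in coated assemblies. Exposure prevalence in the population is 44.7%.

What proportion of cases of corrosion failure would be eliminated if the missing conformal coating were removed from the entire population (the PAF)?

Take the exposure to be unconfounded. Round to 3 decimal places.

PAF ≈ 0.641

p₁ = 0.68, p₀ = 0.136.
Overall risk P(Y=1) = π·p₁ + (1−π)·p₀ = 0.447×0.68 + 0.553×0.136 = 0.37917.
Under exogeneity, PAF = [P(Y=1) − p₀] / P(Y=1).
PAF = (0.37917 − 0.136) / 0.37917 ≈ 0.6413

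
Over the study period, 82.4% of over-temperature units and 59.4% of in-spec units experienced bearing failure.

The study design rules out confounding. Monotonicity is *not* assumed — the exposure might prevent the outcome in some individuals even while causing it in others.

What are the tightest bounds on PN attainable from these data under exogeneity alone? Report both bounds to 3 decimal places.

p₁ = 0.824, p₀ = 0.594.
Under exogeneity alone the bounds on PN are max{0,(p₁−p₀)/p₁} ≤ PN ≤ min{1,(1−p₀)/p₁}.
  lower = (p₁ − p₀)/p₁ = 0.23 / 0.824 ≈ 0.2791
  upper = min{1, (1 − p₀)/p₁} = 0.406 / 0.824 ≈ 0.4927

0.279 ≤ PN ≤ 0.493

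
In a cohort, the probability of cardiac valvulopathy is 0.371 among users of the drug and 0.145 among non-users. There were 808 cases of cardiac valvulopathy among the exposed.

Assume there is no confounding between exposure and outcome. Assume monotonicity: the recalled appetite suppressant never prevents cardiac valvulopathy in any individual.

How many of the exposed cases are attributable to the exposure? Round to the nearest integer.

about 492 cases

Let p₁ = 0.371, p₀ = 0.145.
PN = (p₁ − p₀)/p₁ = (0.371 − 0.145) / 0.371 ≈ 0.60916.
Attributable cases ≈ PN × (exposed cases) = 0.60916 × 808 ≈ 492.20.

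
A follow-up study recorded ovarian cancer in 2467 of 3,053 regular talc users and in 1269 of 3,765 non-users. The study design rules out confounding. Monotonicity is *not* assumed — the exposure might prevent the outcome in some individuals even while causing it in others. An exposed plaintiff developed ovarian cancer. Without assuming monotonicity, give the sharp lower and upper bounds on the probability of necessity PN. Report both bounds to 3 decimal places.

0.583 ≤ PN ≤ 0.820

p₁ = P(outcome | exposed) = 2467/3053 = 0.80806
p₀ = P(outcome | unexposed) = 1269/3765 = 0.33705
Under exogeneity alone the bounds on PN are max{0,(p₁−p₀)/p₁} ≤ PN ≤ min{1,(1−p₀)/p₁}.
  lower = (p₁ − p₀)/p₁ = 0.47101 / 0.80806 ≈ 0.5829
  upper = min{1, (1 − p₀)/p₁} = 0.66295 / 0.80806 ≈ 0.8204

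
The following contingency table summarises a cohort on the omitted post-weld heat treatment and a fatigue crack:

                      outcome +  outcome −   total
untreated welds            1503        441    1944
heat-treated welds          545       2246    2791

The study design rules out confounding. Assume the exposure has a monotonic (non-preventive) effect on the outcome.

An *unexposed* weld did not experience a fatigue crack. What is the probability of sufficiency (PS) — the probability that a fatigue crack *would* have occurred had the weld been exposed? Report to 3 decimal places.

p₁ = P(outcome | exposed) = 1503/1944 = 0.77315
p₀ = P(outcome | unexposed) = 545/2791 = 0.19527
Under exogeneity and monotonicity, PS = (p₁ − p₀)/(1 − p₀).
PS = (0.77315 − 0.19527) / 0.80473 ≈ 0.7181

PS ≈ 0.718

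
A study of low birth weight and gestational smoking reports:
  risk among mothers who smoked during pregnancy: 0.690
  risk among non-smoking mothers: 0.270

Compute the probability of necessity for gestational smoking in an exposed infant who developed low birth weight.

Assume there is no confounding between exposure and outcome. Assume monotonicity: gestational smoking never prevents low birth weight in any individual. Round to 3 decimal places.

PN ≈ 0.609

Let p₁ = 0.69, p₀ = 0.27.
Under exogeneity and monotonicity, PN = (p₁ − p₀) / p₁.
PN = (0.69 − 0.27) / 0.69 = 0.42 / 0.69 ≈ 0.6087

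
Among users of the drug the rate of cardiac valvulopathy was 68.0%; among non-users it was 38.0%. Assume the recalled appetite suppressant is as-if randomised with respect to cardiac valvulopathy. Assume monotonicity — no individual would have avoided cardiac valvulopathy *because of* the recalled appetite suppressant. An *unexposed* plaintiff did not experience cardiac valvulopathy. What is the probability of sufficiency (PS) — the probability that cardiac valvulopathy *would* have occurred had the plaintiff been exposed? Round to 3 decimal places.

p₁ = 0.68, p₀ = 0.38.
Under exogeneity and monotonicity, PS = (p₁ − p₀) / (1 − p₀).
PS = (0.68 − 0.38) / (1 − 0.38) = 0.3 / 0.62 ≈ 0.4839

PS ≈ 0.484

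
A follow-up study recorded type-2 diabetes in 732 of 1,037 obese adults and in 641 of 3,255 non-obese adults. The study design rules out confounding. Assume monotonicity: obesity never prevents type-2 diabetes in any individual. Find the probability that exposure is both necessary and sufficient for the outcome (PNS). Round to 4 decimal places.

PNS ≈ 0.5090

p₁ = P(outcome | exposed) = 732/1037 = 0.70588
p₀ = P(outcome | unexposed) = 641/3255 = 0.19693
Under exogeneity and monotonicity, PNS = p₁ − p₀.
PNS = 0.70588 − 0.19693 = 0.50895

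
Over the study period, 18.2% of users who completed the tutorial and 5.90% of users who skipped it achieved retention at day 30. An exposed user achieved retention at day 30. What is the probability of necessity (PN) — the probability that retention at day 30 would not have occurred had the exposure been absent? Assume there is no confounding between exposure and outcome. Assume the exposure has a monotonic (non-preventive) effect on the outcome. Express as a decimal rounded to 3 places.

p₁ = 0.182, p₀ = 0.059.
Under exogeneity and monotonicity, PN = (p₁ − p₀) / p₁.
PN = (0.182 − 0.059) / 0.182 = 0.123 / 0.182 ≈ 0.6758

PN ≈ 0.676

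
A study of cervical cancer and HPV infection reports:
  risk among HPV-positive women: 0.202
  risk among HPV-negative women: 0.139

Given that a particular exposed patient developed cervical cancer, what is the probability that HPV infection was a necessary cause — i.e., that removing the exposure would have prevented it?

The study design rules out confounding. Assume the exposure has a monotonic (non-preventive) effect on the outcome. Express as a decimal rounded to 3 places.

PN ≈ 0.312

Let p₁ = 0.202, p₀ = 0.139.
Under exogeneity and monotonicity, PN = (p₁ − p₀) / p₁.
PN = (0.202 − 0.139) / 0.202 = 0.063 / 0.202 ≈ 0.3119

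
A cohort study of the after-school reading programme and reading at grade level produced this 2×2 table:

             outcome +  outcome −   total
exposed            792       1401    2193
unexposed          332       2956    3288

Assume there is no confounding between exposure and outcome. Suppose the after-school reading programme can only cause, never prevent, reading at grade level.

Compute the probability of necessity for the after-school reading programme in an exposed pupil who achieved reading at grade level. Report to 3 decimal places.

PN ≈ 0.720

p₁ = P(outcome | exposed) = 792/2193 = 0.36115
p₀ = P(outcome | unexposed) = 332/3288 = 0.10097
Under exogeneity and monotonicity, PN = (p₁ − p₀) / p₁.
PN = (0.36115 − 0.10097) / 0.36115 = 0.26018 / 0.36115 ≈ 0.7204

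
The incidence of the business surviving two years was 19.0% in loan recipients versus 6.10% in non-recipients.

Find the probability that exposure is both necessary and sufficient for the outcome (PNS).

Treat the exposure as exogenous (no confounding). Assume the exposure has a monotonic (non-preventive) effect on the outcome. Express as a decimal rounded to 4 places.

PNS ≈ 0.1290

p₁ = 0.19, p₀ = 0.061.
Under exogeneity and monotonicity, PNS = p₁ − p₀.
PNS = 0.19 − 0.061 = 0.129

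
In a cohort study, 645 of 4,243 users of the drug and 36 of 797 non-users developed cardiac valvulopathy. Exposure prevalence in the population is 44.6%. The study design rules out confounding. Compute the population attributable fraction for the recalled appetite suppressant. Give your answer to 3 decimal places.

PAF ≈ 0.513

p₁ = P(outcome | exposed) = 645/4243 = 0.15202
p₀ = P(outcome | unexposed) = 36/797 = 0.045169
Overall risk P(Y=1) = π·p₁ + (1−π)·p₀ = 0.446×0.15202 + 0.554×0.045169 = 0.092823.
Under exogeneity, PAF = [P(Y=1) − p₀] / P(Y=1).
PAF = (0.092823 − 0.045169) / 0.092823 ≈ 0.5134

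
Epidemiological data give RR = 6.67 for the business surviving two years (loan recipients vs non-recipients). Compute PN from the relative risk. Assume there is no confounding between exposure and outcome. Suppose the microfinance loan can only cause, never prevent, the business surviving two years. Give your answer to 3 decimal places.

PN ≈ 0.850

Under exogeneity and monotonicity, PN = (RR − 1) / RR = 1 − 1/RR.
PN = (6.67 − 1) / 6.67 = 5.67 / 6.67 ≈ 0.8501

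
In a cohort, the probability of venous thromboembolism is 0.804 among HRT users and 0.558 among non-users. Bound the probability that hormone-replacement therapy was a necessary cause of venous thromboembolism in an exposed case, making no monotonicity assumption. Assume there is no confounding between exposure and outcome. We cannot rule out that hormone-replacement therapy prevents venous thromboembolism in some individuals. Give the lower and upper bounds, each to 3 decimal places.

Let p₁ = 0.804, p₀ = 0.558.
Under exogeneity alone the bounds on PN are max{0,(p₁−p₀)/p₁} ≤ PN ≤ min{1,(1−p₀)/p₁}.
  lower = (p₁ − p₀)/p₁ = 0.246 / 0.804 ≈ 0.3060
  upper = min{1, (1 − p₀)/p₁} = 0.442 / 0.804 ≈ 0.5498

0.306 ≤ PN ≤ 0.550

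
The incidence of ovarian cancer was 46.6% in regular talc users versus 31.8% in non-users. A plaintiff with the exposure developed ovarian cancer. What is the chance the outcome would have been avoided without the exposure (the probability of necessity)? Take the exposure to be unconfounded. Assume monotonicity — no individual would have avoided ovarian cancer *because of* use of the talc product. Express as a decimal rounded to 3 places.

PN ≈ 0.318

p₁ = 0.466, p₀ = 0.318.
Under exogeneity and monotonicity, PN = (p₁ − p₀) / p₁.
PN = (0.466 − 0.318) / 0.466 = 0.148 / 0.466 ≈ 0.3176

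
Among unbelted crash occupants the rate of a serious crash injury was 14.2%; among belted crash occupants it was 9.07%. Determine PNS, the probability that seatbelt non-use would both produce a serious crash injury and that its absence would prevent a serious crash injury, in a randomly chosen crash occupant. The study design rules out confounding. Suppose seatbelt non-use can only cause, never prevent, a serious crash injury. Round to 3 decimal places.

PNS ≈ 0.051

p₁ = 0.142, p₀ = 0.0907.
Under exogeneity and monotonicity, PNS = p₁ − p₀.
PNS = 0.142 − 0.0907 = 0.0513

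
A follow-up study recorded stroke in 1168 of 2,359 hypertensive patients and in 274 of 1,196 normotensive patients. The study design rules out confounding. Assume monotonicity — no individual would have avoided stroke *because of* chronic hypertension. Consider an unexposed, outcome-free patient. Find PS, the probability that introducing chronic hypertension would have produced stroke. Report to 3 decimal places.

p₁ = P(outcome | exposed) = 1168/2359 = 0.49513
p₀ = P(outcome | unexposed) = 274/1196 = 0.2291
Under exogeneity and monotonicity, PS = (p₁ − p₀) / (1 − p₀).
PS = (0.49513 − 0.2291) / (1 − 0.2291) = 0.26603 / 0.7709 ≈ 0.3451

PS ≈ 0.345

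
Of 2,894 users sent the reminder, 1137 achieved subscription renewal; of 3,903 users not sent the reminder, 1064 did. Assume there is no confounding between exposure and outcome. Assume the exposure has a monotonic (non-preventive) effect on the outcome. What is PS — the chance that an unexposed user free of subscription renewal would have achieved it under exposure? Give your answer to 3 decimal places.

p₁ = P(outcome | exposed) = 1137/2894 = 0.39288
p₀ = P(outcome | unexposed) = 1064/3903 = 0.27261
Under exogeneity and monotonicity, PS = (p₁ − p₀) / (1 − p₀).
PS = (0.39288 − 0.27261) / (1 − 0.27261) = 0.12027 / 0.72739 ≈ 0.1653

PS ≈ 0.165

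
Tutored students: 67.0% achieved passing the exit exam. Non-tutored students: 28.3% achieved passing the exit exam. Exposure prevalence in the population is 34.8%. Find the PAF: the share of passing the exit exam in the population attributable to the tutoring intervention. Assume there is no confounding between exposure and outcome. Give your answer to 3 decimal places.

PAF ≈ 0.322

p₁ = 0.67, p₀ = 0.283.
Overall risk P(Y=1) = π·p₁ + (1−π)·p₀ = 0.348×0.67 + 0.652×0.283 = 0.41768.
Under exogeneity, PAF = [P(Y=1) − p₀] / P(Y=1).
PAF = (0.41768 − 0.283) / 0.41768 ≈ 0.3224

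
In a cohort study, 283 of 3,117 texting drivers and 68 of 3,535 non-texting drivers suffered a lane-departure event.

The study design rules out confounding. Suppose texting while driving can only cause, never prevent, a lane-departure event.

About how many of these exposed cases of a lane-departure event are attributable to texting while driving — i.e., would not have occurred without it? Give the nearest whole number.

about 223 cases

p₁ = P(outcome | exposed) = 283/3117 = 0.090792
p₀ = P(outcome | unexposed) = 68/3535 = 0.019236
PN = (p₁ − p₀)/p₁ = (0.090792 − 0.019236) / 0.090792 ≈ 0.78813.
Attributable cases ≈ PN × (exposed cases) = 0.78813 × 283 ≈ 223.04.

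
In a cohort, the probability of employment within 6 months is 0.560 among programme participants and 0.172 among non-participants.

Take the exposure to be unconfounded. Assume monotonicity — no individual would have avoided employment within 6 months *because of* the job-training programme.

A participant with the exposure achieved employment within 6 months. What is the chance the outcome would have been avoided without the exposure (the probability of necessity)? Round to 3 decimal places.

Let p₁ = 0.56, p₀ = 0.172.
Under exogeneity and monotonicity, PN = (p₁ − p₀) / p₁.
PN = (0.56 − 0.172) / 0.56 = 0.388 / 0.56 ≈ 0.6929

PN ≈ 0.693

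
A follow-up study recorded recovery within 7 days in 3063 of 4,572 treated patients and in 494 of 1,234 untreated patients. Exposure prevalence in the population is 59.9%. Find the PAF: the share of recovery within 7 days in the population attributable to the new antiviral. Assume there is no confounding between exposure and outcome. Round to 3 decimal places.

p₁ = P(outcome | exposed) = 3063/4572 = 0.66995
p₀ = P(outcome | unexposed) = 494/1234 = 0.40032
Overall risk P(Y=1) = π·p₁ + (1−π)·p₀ = 0.599×0.66995 + 0.401×0.40032 = 0.56183.
Under exogeneity, PAF = [P(Y=1) − p₀] / P(Y=1).
PAF = (0.56183 − 0.40032) / 0.56183 ≈ 0.2875

PAF ≈ 0.287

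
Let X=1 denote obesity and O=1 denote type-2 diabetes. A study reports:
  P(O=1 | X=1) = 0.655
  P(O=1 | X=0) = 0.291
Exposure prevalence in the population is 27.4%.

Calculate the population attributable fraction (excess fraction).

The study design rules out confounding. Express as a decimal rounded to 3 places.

PAF ≈ 0.255

Let p₁ = 0.655, p₀ = 0.291.
Overall risk P(Y=1) = π·p₁ + (1−π)·p₀ = 0.274×0.655 + 0.726×0.291 = 0.39074.
Under exogeneity, PAF = [P(Y=1) − p₀] / P(Y=1).
PAF = (0.39074 − 0.291) / 0.39074 ≈ 0.2553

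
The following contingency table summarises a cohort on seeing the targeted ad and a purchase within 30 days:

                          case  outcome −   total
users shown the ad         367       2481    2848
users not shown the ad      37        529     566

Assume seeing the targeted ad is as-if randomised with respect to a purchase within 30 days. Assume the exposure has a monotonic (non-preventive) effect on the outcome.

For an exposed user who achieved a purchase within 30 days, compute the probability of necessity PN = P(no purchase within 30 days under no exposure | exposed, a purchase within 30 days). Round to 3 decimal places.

PN ≈ 0.493

p₁ = P(outcome | exposed) = 367/2848 = 0.12886
p₀ = P(outcome | unexposed) = 37/566 = 0.065371
Under exogeneity and monotonicity, PN = (p₁ − p₀)/p₁.
PN = (0.12886 − 0.065371) / 0.12886 ≈ 0.4927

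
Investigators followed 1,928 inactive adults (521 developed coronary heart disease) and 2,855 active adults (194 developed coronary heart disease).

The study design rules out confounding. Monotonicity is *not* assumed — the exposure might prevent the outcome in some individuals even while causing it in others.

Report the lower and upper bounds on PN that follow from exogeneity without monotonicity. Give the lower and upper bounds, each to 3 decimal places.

0.749 ≤ PN ≤ 1.000

p₁ = P(outcome | exposed) = 521/1928 = 0.27023
p₀ = P(outcome | unexposed) = 194/2855 = 0.067951
Under exogeneity alone the bounds on PN are max{0,(p₁−p₀)/p₁} ≤ PN ≤ min{1,(1−p₀)/p₁}.
  lower = (p₁ − p₀)/p₁ = 0.20228 / 0.27023 ≈ 0.7485
  upper = min{1, (1 − p₀)/p₁} = 0.93205 / 0.27023 ≈ 3.4491 → capped at 1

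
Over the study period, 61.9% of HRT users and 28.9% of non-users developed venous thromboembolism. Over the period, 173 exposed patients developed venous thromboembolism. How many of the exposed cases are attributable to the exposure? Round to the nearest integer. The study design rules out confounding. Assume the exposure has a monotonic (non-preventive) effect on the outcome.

p₁ = 0.619, p₀ = 0.289.
PN = (p₁ − p₀)/p₁ = (0.619 − 0.289) / 0.619 ≈ 0.53312.
Attributable cases ≈ PN × (exposed cases) = 0.53312 × 173 ≈ 92.23.

about 92 cases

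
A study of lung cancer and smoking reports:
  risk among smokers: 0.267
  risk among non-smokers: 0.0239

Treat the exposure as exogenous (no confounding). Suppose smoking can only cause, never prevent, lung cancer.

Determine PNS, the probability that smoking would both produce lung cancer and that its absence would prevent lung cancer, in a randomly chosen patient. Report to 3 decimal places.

PNS ≈ 0.243

Let p₁ = 0.267, p₀ = 0.0239.
Under exogeneity and monotonicity, PNS = p₁ − p₀.
PNS = 0.267 − 0.0239 = 0.2431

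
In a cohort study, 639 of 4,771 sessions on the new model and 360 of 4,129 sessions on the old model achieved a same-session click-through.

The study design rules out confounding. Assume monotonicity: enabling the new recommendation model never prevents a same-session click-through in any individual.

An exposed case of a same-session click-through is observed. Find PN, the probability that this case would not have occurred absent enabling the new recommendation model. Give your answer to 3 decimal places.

PN ≈ 0.349

p₁ = P(outcome | exposed) = 639/4771 = 0.13393
p₀ = P(outcome | unexposed) = 360/4129 = 0.087188
Under exogeneity and monotonicity, PN = (p₁ − p₀) / p₁.
PN = (0.13393 − 0.087188) / 0.13393 = 0.046746 / 0.13393 ≈ 0.3490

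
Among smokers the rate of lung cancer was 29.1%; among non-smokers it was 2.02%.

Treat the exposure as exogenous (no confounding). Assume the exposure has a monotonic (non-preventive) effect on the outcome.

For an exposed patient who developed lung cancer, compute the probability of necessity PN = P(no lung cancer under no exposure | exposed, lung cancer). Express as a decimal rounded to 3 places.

PN ≈ 0.931

p₁ = 0.291, p₀ = 0.0202.
Under exogeneity and monotonicity, PN = (p₁ − p₀) / p₁.
PN = (0.291 − 0.0202) / 0.291 = 0.2708 / 0.291 ≈ 0.9306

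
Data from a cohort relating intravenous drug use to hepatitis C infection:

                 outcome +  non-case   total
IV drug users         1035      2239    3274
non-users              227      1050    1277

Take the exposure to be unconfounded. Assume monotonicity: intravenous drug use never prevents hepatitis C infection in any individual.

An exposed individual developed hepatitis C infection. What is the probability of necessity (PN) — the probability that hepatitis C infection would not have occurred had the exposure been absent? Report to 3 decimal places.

PN ≈ 0.438

p₁ = P(outcome | exposed) = 1035/3274 = 0.31613
p₀ = P(outcome | unexposed) = 227/1277 = 0.17776
Under exogeneity and monotonicity, PN = (p₁ − p₀)/p₁.
PN = (0.31613 − 0.17776) / 0.31613 ≈ 0.4377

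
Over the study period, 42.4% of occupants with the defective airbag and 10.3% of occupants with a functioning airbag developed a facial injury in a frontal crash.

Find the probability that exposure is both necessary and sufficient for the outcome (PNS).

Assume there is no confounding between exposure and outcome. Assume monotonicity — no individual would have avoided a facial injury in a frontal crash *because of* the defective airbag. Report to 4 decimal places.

PNS ≈ 0.3210

p₁ = 0.424, p₀ = 0.103.
Under exogeneity and monotonicity, PNS = p₁ − p₀.
PNS = 0.424 − 0.103 = 0.321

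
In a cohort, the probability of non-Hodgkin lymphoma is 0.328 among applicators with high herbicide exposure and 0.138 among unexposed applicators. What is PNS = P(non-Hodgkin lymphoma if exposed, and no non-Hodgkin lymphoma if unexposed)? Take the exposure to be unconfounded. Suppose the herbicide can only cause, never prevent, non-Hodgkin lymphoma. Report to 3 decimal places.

PNS ≈ 0.190

Let p₁ = 0.328, p₀ = 0.138.
Under exogeneity and monotonicity, PNS = p₁ − p₀.
PNS = 0.328 − 0.138 = 0.19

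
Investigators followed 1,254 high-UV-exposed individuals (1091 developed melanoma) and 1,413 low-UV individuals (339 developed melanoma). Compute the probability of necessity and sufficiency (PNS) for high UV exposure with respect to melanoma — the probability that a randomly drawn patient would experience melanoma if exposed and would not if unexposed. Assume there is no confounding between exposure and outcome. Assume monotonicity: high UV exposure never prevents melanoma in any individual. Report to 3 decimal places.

PNS ≈ 0.630

p₁ = P(outcome | exposed) = 1091/1254 = 0.87002
p₀ = P(outcome | unexposed) = 339/1413 = 0.23992
Under exogeneity and monotonicity, PNS = p₁ − p₀.
PNS = 0.87002 − 0.23992 = 0.6301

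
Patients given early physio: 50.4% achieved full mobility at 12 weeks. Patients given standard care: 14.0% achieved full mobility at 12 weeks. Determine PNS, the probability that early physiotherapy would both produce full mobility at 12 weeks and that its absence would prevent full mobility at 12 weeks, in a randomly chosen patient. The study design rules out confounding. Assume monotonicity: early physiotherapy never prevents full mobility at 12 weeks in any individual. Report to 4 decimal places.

p₁ = 0.504, p₀ = 0.14.
Under exogeneity and monotonicity, PNS = p₁ − p₀.
PNS = 0.504 − 0.14 = 0.364

PNS ≈ 0.3640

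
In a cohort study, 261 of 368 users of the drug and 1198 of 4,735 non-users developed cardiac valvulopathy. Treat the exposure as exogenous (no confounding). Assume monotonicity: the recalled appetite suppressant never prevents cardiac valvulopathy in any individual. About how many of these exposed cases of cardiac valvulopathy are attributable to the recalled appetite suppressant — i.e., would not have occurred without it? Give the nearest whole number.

p₁ = P(outcome | exposed) = 261/368 = 0.70924
p₀ = P(outcome | unexposed) = 1198/4735 = 0.25301
PN = (p₁ − p₀)/p₁ = (0.70924 − 0.25301) / 0.70924 ≈ 0.64327.
Attributable cases ≈ PN × (exposed cases) = 0.64327 × 261 ≈ 167.89.

about 168 cases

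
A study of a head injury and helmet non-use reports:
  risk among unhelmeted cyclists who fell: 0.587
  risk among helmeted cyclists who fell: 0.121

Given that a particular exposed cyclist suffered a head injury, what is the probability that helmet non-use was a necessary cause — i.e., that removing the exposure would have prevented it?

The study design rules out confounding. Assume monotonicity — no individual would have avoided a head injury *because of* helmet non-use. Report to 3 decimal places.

PN ≈ 0.794

Let p₁ = 0.587, p₀ = 0.121.
Under exogeneity and monotonicity, PN = (p₁ − p₀) / p₁.
PN = (0.587 − 0.121) / 0.587 = 0.466 / 0.587 ≈ 0.7939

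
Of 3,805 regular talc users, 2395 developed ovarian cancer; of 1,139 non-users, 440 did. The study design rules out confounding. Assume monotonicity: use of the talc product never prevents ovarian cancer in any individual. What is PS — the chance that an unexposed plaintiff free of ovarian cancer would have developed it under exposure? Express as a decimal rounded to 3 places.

PS ≈ 0.396

p₁ = P(outcome | exposed) = 2395/3805 = 0.62943
p₀ = P(outcome | unexposed) = 440/1139 = 0.3863
Under exogeneity and monotonicity, PS = (p₁ − p₀) / (1 − p₀).
PS = (0.62943 − 0.3863) / (1 − 0.3863) = 0.24313 / 0.6137 ≈ 0.3962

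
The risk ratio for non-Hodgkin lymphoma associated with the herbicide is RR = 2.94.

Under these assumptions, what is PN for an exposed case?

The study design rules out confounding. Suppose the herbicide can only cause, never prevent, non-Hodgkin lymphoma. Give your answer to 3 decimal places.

Under exogeneity and monotonicity, PN = (RR − 1) / RR = 1 − 1/RR.
PN = (2.94 − 1) / 2.94 = 1.94 / 2.94 ≈ 0.6599

PN ≈ 0.660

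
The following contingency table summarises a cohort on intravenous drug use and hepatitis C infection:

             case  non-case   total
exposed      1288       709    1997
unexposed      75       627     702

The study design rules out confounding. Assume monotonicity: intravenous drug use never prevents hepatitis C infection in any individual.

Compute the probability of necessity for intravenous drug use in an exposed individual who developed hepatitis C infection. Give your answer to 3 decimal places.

p₁ = P(outcome | exposed) = 1288/1997 = 0.64497
p₀ = P(outcome | unexposed) = 75/702 = 0.10684
Under exogeneity and monotonicity, PN = (p₁ − p₀)/p₁.
PN = (0.64497 − 0.10684) / 0.64497 ≈ 0.8344

PN ≈ 0.834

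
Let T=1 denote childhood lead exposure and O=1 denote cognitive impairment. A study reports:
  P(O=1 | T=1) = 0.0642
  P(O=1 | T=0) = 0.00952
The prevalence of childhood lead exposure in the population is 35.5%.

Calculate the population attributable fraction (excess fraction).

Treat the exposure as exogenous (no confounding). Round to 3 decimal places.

Let p₁ = 0.0642, p₀ = 0.00952.
Overall risk P(Y=1) = π·p₁ + (1−π)·p₀ = 0.355×0.0642 + 0.645×0.00952 = 0.028931.
Under exogeneity, PAF = [P(Y=1) − p₀] / P(Y=1).
PAF = (0.028931 − 0.00952) / 0.028931 ≈ 0.6709

PAF ≈ 0.671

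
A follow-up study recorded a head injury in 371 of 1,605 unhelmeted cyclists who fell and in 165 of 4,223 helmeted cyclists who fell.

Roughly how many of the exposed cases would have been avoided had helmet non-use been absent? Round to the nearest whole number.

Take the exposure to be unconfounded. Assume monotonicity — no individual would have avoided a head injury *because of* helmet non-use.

about 308 cases

p₁ = P(outcome | exposed) = 371/1605 = 0.23115
p₀ = P(outcome | unexposed) = 165/4223 = 0.039072
PN = (p₁ − p₀)/p₁ = (0.23115 − 0.039072) / 0.23115 ≈ 0.83097.
Attributable cases ≈ PN × (exposed cases) = 0.83097 × 371 ≈ 308.29.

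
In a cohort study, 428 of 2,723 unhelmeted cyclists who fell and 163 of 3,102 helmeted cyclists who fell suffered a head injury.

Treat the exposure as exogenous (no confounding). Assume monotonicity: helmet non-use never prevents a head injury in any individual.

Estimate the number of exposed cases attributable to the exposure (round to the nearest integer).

p₁ = P(outcome | exposed) = 428/2723 = 0.15718
p₀ = P(outcome | unexposed) = 163/3102 = 0.052547
PN = (p₁ − p₀)/p₁ = (0.15718 − 0.052547) / 0.15718 ≈ 0.66569.
Attributable cases ≈ PN × (exposed cases) = 0.66569 × 428 ≈ 284.92.

about 285 cases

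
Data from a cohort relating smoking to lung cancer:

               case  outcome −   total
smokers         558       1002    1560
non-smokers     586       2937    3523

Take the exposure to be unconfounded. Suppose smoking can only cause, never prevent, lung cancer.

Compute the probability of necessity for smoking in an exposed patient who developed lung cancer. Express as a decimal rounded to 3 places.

PN ≈ 0.535

p₁ = P(outcome | exposed) = 558/1560 = 0.35769
p₀ = P(outcome | unexposed) = 586/3523 = 0.16634
Under exogeneity and monotonicity, PN = (p₁ − p₀)/p₁.
PN = (0.35769 − 0.16634) / 0.35769 ≈ 0.5350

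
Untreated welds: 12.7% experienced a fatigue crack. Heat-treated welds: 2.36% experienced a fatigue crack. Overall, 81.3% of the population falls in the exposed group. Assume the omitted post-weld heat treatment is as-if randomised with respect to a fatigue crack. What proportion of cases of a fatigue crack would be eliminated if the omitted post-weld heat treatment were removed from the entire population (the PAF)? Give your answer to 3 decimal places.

PAF ≈ 0.781

p₁ = 0.127, p₀ = 0.0236.
Overall risk P(Y=1) = π·p₁ + (1−π)·p₀ = 0.813×0.127 + 0.187×0.0236 = 0.10766.
Under exogeneity, PAF = [P(Y=1) − p₀] / P(Y=1).
PAF = (0.10766 − 0.0236) / 0.10766 ≈ 0.7808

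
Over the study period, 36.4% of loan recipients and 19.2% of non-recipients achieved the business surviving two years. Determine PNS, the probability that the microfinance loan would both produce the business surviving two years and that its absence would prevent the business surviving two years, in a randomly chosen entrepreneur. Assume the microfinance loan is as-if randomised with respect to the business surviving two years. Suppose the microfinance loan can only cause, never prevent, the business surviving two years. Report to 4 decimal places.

p₁ = 0.364, p₀ = 0.192.
Under exogeneity and monotonicity, PNS = p₁ − p₀.
PNS = 0.364 − 0.192 = 0.172

PNS ≈ 0.1720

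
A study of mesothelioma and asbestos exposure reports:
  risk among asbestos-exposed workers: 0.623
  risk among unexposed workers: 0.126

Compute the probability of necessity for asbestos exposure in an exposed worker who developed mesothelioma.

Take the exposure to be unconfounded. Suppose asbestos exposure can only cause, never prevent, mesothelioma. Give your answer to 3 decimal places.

PN ≈ 0.798

Let p₁ = 0.623, p₀ = 0.126.
Under exogeneity and monotonicity, PN = (p₁ − p₀) / p₁.
PN = (0.623 − 0.126) / 0.623 = 0.497 / 0.623 ≈ 0.7978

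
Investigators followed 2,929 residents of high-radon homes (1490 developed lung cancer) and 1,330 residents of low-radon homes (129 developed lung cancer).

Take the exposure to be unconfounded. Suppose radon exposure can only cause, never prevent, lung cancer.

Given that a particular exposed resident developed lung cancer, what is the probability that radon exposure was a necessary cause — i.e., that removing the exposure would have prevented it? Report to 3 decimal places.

p₁ = P(outcome | exposed) = 1490/2929 = 0.50871
p₀ = P(outcome | unexposed) = 129/1330 = 0.096992
Under exogeneity and monotonicity, PN = (p₁ − p₀) / p₁.
PN = (0.50871 − 0.096992) / 0.50871 = 0.41171 / 0.50871 ≈ 0.8093

PN ≈ 0.809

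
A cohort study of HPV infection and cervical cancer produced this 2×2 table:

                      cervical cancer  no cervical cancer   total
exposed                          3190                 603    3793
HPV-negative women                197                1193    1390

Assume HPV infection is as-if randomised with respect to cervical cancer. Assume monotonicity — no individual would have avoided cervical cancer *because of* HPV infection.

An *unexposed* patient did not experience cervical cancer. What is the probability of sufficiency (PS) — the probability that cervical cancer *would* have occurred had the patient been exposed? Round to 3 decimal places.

p₁ = P(outcome | exposed) = 3190/3793 = 0.84102
p₀ = P(outcome | unexposed) = 197/1390 = 0.14173
Under exogeneity and monotonicity, PS = (p₁ − p₀)/(1 − p₀).
PS = (0.84102 − 0.14173) / 0.85827 ≈ 0.8148

PS ≈ 0.815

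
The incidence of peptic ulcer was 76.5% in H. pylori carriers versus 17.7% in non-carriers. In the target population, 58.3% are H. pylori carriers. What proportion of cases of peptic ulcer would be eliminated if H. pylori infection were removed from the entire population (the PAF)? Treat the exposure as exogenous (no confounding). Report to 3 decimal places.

p₁ = 0.765, p₀ = 0.177.
Overall risk P(Y=1) = π·p₁ + (1−π)·p₀ = 0.583×0.765 + 0.417×0.177 = 0.5198.
Under exogeneity, PAF = [P(Y=1) − p₀] / P(Y=1).
PAF = (0.5198 − 0.177) / 0.5198 ≈ 0.6595

PAF ≈ 0.659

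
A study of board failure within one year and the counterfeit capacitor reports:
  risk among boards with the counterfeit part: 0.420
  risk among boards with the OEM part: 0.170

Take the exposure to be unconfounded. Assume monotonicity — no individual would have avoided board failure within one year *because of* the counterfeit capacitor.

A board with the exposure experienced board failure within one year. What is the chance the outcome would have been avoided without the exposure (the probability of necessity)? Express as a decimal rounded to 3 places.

Let p₁ = 0.42, p₀ = 0.17.
Under exogeneity and monotonicity, PN = (p₁ − p₀) / p₁.
PN = (0.42 − 0.17) / 0.42 = 0.25 / 0.42 ≈ 0.5952

PN ≈ 0.595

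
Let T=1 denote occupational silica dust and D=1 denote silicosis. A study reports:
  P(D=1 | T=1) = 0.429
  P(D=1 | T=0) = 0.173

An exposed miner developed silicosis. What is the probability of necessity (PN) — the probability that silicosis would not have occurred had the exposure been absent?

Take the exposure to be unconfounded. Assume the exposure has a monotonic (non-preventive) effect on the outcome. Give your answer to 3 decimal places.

Let p₁ = 0.429, p₀ = 0.173.
Under exogeneity and monotonicity, PN = (p₁ − p₀) / p₁.
PN = (0.429 − 0.173) / 0.429 = 0.256 / 0.429 ≈ 0.5967

PN ≈ 0.597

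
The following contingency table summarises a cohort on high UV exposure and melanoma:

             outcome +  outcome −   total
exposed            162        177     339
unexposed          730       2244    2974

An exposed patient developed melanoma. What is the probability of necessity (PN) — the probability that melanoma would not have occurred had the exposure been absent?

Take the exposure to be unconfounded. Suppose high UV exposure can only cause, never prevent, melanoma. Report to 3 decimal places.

PN ≈ 0.486

p₁ = P(outcome | exposed) = 162/339 = 0.47788
p₀ = P(outcome | unexposed) = 730/2974 = 0.24546
Under exogeneity and monotonicity, PN = (p₁ − p₀)/p₁.
PN = (0.47788 − 0.24546) / 0.47788 ≈ 0.4864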